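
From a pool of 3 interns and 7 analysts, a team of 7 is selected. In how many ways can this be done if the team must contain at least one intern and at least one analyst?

With no constraint there are C(10,7) = 120 possible selections.
Subtract selections that omit an entire group: no interns → C(7,7) = 1; no analysts → C(3,7) = 0.
Both groups omitted at once is impossible, so 120 − 1 = 119.

119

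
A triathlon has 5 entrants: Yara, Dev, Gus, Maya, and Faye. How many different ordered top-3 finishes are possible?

This is an ordered selection of 3 from 5: P(5,3).
That gives 5 × 4 × 3 = 60.

60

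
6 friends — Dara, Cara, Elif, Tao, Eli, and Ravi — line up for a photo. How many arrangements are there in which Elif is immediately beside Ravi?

240

Glue Elif and Ravi into one block (2 internal orders), leaving 5 units to arrange in a row.
So the count is 2·(5)! = 240.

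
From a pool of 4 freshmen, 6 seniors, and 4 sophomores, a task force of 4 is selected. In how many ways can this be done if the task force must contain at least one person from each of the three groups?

With no constraint there are C(14,4) = 1001 possible selections.
Subtract selections that omit an entire group: no freshmen → C(10,4) = 210; no seniors → C(8,4) = 70; no sophomores → C(10,4) = 210.
Add back selections omitting two groups (i.e. drawn from a single group): C(4,4) + C(6,4) + C(4,4) = 17.
By inclusion–exclusion: 1001 − 490 + 17 = 528.

528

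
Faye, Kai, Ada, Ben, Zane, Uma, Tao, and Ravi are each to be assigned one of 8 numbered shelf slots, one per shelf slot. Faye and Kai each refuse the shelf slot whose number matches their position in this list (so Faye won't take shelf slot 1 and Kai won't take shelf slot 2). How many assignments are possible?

30960

Let Aᵢ (for i ∈ {1, 2}) be the placements that put person i in their forbidden shelf slot. Any j of these fix j positions, leaving (8−j)! ways to fill the rest, and there are C(2,j) ways to pick which j.
By inclusion–exclusion, the number of valid placements is Σ_{j=0}^{2} (−1)^j C(2,j)·(8−j)!.
Computing: 40320 − 10080 + 720 = 30960.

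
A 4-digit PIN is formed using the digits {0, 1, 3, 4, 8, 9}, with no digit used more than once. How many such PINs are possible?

360

Choose and order 4 of the 6 symbols: the first digit has 6 options, the next 5, then 4, 3.
That product is 6 × 5 × 4 × 3 = 360.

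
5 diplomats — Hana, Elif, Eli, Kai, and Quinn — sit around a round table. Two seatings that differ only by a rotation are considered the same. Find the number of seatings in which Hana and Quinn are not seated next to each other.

12

Without the restriction there are (4)! = 24 seatings.
Seatings with Hana beside Quinn: treat them as a block with 2 internal orders, giving 2 × (3)! = 12.
Subtracting, 24 − 12 = 12.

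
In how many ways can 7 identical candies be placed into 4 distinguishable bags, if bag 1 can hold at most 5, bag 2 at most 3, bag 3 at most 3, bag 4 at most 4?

Ignoring the caps, the number of non-negative solutions to x_1+…+x_4 = 7 is C(10,3) = 120.
Subtract solutions that violate a single cap (substitute x_i' = x_i − (cap_i+1)): x_1 ≥ 6 gives C(4,3) = 4; x_2 ≥ 4 gives C(6,3) = 20; x_3 ≥ 4 gives C(6,3) = 20; x_4 ≥ 5 gives C(5,3) = 10. Together 54.
No two caps can be exceeded simultaneously, so the pair terms are all 0.
By inclusion–exclusion the count is 120 − 54 + 0 = 66.

66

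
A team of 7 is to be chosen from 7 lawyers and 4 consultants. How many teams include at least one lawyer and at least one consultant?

With no constraint there are C(11,7) = 330 possible selections.
Subtract selections that omit an entire group: no lawyers → C(4,7) = 0; no consultants → C(7,7) = 1.
Both groups omitted at once is impossible, so 330 − 1 = 329.

329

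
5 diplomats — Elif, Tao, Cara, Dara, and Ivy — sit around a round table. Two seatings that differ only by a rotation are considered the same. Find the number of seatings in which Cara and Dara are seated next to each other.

Glue Cara and Dara into a block (2 internal orders). Seating 4 units around a circle gives (3)! arrangements.
So 2 × (3)! = 2 × 6 = 12.

12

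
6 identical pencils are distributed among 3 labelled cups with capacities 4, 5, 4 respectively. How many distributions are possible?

21

By stars and bars, unrestricted non-negative solutions to x_1+…+x_3 = 6 number C(6+2,2) = 28.
Subtract solutions that violate a single cap (substitute x_i' = x_i − (cap_i+1)): x_1 ≥ 5 gives C(3,2) = 3; x_2 ≥ 6 gives C(2,2) = 1; x_3 ≥ 5 gives C(3,2) = 3. Together 7.
No two caps can be exceeded simultaneously, so the pair terms are all 0.
By inclusion–exclusion the count is 28 − 7 + 0 = 21.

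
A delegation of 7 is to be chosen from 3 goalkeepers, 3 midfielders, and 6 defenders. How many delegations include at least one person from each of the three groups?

720

Total 7-person selections from all 12: C(12,7) = 792.
Selections missing a whole group: no goalkeepers → C(9,7) = 36; no midfielders → C(9,7) = 36; no defenders → C(6,7) = 0.
Add back selections omitting two groups (i.e. drawn from a single group): C(3,7) + C(3,7) + C(6,7) = 0.
By inclusion–exclusion: 792 − 72 + 0 = 720.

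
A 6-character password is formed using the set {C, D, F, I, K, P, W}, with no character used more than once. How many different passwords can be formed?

5040

Choose and order 6 of the 7 symbols: the first character has 7 options, the next 6, and so on down to 2.
7 × 6 × 5 × 4 × 3 × 2 = 5040.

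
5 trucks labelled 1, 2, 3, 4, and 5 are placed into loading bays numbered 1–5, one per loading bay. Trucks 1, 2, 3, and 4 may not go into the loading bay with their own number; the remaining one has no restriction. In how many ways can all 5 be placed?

53

Let Aᵢ (for 1 ≤ i ≤ 4) be the placements that put truck i in its forbidden loading bay. Any j of these fix j positions, leaving (5−j)! ways to fill the rest, and there are C(4,j) ways to pick which j.
By inclusion–exclusion, the number of valid placements is Σ_{j=0}^{4} (−1)^j C(4,j)·(5−j)!.
Computing: 120 − 96 + 36 − 8 + 1 = 53.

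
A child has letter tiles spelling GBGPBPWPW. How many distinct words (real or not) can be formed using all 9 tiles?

The 9 letters of GBGPBPWPW have repeats: B appearing twice, G appearing twice, P appearing 3 times, and W appearing twice.
Dividing 9! = 362880 by 3!·2!·2!·2! = 48 for the repeated letters gives 7560.

7560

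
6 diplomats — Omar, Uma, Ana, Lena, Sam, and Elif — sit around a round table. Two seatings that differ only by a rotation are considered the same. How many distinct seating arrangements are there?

120

Around a circle, 6 distinct people have 6!/6 = (5)! = 120 rotationally distinct seatings.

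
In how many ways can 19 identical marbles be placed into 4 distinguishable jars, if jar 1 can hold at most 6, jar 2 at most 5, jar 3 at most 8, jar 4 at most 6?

83

Without the upper bounds there are C(22,3) = 1540 ways to split 19 among 4 jars.
Subtract solutions that violate a single cap (substitute x_i' = x_i − (cap_i+1)): x_1 ≥ 7 gives C(15,3) = 455; x_2 ≥ 6 gives C(16,3) = 560; x_3 ≥ 9 gives C(13,3) = 286; x_4 ≥ 7 gives C(15,3) = 455. Together 1756.
Add back pairs where two caps are both exceeded: 84 + 20 + 56 + 35 + 84 + 20 = 299.
By inclusion–exclusion the count is 1540 − 1756 + 299 = 83.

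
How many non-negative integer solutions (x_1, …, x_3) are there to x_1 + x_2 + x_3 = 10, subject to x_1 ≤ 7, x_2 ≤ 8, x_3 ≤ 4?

Without the upper bounds there are C(12,2) = 66 ways to split 10 among 3 variables.
Subtract solutions that violate a single cap (substitute x_i' = x_i − (cap_i+1)): x_1 ≥ 8 gives C(4,2) = 6; x_2 ≥ 9 gives C(3,2) = 3; x_3 ≥ 5 gives C(7,2) = 21. Together 30.
No two caps can be exceeded simultaneously, so the pair terms are all 0.
By inclusion–exclusion the count is 66 − 30 + 0 = 36.

36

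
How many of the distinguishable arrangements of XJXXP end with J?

4

Fix J in the last position and arrange the remaining 4 letters.
Those 4 letters have X appearing 3 times, giving (4)!/(3!) = 4.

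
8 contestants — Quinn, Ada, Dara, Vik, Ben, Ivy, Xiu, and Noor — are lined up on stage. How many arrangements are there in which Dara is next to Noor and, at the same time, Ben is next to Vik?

2880

Treat {Dara,Noor} as one block (2 orders) and {Ben,Vik} as another (2 orders).
That leaves 6 units to arrange: 2 × 2 × 6! = 4 × 720 = 2880.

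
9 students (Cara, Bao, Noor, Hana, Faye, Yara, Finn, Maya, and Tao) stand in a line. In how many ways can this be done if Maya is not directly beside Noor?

282240

There are 9! = 362880 arrangements in all. If Maya and Noor are adjacent, merging them into one block gives 2·(8)! = 80640 arrangements.
So 362880 − 80640 = 282240 arrangements keep them apart.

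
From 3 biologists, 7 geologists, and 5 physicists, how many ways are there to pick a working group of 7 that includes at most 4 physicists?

6390

Split by how many physicists are chosen (0 through 4).
Sum: C(5,0)·C(10,7) + C(5,1)·C(10,6) + C(5,2)·C(10,5) + C(5,3)·C(10,4) + C(5,4)·C(10,3) = 120 + 1050 + 2520 + 2100 + 600 = 6390.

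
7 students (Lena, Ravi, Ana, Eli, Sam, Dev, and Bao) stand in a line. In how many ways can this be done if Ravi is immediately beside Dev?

1440

Place the 5 others and the Ravi-Dev pair as 6 objects in a line; the pair has 2 internal arrangements.
That gives 2 × 6! = 2 × 720 = 1440.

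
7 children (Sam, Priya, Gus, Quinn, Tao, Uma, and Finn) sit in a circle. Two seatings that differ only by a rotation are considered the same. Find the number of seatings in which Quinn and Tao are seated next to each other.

Treat {Quinn, Tao} as one unit (2 internal orders) and seat the resulting 6 units around the table: (5)! circular arrangements.
So 2 × (5)! = 2 × 120 = 240.

240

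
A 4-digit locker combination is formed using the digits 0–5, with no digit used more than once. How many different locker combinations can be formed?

With no repetition, fill the 4 digits in order: 6 choices, then 5, down to 3.
That product is 6 × 5 × 4 × 3 = 360.

360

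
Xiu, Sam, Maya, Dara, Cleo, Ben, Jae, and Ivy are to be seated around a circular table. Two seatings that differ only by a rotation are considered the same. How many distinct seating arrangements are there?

Fix one person's seat to break rotational symmetry; the remaining 7 people can be arranged in (7)! = 5040 ways.

5040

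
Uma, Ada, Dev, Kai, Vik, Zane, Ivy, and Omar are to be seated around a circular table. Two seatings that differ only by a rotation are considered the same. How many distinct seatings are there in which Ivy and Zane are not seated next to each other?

3600

Without the restriction there are (7)! = 5040 seatings.
Seatings with Ivy beside Zane: treat them as a block with 2 internal orders, giving 2 × (6)! = 1440.
Subtracting, 5040 − 1440 = 3600.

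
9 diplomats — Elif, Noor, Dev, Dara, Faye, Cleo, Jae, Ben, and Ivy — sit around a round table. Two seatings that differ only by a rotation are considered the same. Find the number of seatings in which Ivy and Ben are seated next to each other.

10080

Glue Ivy and Ben into a block (2 internal orders). Seating 8 units around a circle gives (7)! arrangements.
So 2 × (7)! = 2 × 5040 = 10080.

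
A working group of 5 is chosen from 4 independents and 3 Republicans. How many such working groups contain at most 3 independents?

Split by how many independents are chosen (0 through 3).
Sum: C(4,0)·C(3,5) + C(4,1)·C(3,4) + C(4,2)·C(3,3) + C(4,3)·C(3,2) = 0 + 0 + 6 + 12 = 18.

18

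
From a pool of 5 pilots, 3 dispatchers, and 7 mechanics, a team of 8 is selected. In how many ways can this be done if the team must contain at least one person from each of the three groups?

Total 8-person selections from all 15: C(15,8) = 6435.
Selections missing a whole group: no pilots → C(10,8) = 45; no dispatchers → C(12,8) = 495; no mechanics → C(8,8) = 1.
Add back selections omitting two groups (i.e. drawn from a single group): C(5,8) + C(3,8) + C(7,8) = 0.
By inclusion–exclusion: 6435 − 541 + 0 = 5894.

5894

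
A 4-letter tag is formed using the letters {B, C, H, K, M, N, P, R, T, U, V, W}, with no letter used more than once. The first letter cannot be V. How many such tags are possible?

10890

The first letter has 12−1 = 11 choices (anything except V).
The remaining 3 letters are filled from the other 11 symbols without repetition: 11 × 10 × 9 = 990.
Total: 11 × 990 = 10890.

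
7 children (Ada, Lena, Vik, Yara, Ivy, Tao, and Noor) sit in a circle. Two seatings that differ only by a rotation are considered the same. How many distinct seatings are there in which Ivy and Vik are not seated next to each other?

Without the restriction there are (6)! = 720 seatings.
Seatings with Ivy beside Vik: treat them as a block with 2 internal orders, giving 2 × (5)! = 240.
Subtracting, 720 − 240 = 480.

480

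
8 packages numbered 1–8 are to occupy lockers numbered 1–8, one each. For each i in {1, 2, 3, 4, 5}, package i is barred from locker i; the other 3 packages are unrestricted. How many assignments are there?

Let Aᵢ (for 1 ≤ i ≤ 5) be the placements that put package i in its forbidden locker. Any j of these fix j positions, leaving (8−j)! ways to fill the rest, and there are C(5,j) ways to pick which j.
By inclusion–exclusion, the number of valid placements is Σ_{j=0}^{5} (−1)^j C(5,j)·(8−j)!.
Computing: 40320 − 25200 + 7200 − 1200 + 120 − 6 = 21234.

21234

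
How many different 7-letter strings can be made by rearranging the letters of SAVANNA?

SAVANNA has 7 letters with A appearing 3 times and N appearing twice.
So there are 7! / (3!·2!) = 420 distinguishable arrangements.

420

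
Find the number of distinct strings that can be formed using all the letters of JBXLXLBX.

Letter multiplicities in JBXLXLBX: B×2, J×1, L×2, X×3.
So there are 8! / (3!·2!·2!) = 1680 distinguishable arrangements.

1680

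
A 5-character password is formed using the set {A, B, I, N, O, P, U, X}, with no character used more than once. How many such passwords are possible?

This is a permutation of 5 out of 8: P(8,5) = 8!/3!.
That product is 8 × 7 × 6 × 5 × 4 = 6720.

6720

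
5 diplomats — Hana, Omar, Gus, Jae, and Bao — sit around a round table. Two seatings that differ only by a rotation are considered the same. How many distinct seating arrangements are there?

24

Fix one person's seat to break rotational symmetry; the remaining 4 people can be arranged in (4)! = 24 ways.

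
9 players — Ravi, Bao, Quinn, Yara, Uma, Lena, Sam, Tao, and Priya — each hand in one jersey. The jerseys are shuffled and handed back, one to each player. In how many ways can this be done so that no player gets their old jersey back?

133496

Count assignments avoiding every fixed point. For any j of the 9 players fixed to their old jersey, the other 9−j can be arranged in (9−j)! ways.
By inclusion–exclusion this is Σ_{j=0}^{9} (−1)^j C(9,j)·(9−j)!.
Computing: 362880 − 362880 + 181440 − 60480 + 15120 − 3024 + 504 − 72 + 9 − 1 = 133496.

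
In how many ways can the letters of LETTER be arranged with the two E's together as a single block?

Treat the 2 copies of E as a single block. The multiset to arrange is then {EE, L, R, T, T}, 5 items in all.
That gives (5)!/(2!) = 60 arrangements.

60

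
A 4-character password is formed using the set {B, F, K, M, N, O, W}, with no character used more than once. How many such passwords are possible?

Choose and order 4 of the 7 symbols: the first character has 7 options, the next 6, then 5, 4.
That product is 7 × 6 × 5 × 4 = 840.

840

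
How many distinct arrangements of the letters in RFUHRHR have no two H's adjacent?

300

Total arrangements of RFUHRHR: 7!/(3!·2!) = 420.
Arrangements with the H's together: treat HH as one letter, giving (6)!/(3!) = 120.
Hence 420 − 120 = 300.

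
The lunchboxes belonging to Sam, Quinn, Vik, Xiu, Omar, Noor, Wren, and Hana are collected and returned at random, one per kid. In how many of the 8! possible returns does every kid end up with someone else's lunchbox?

14833

Let Aᵢ be the assignments in which kid i gets their own lunchbox. We want the size of the complement of A₁∪…∪A_8.
By inclusion–exclusion this is Σ_{j=0}^{8} (−1)^j C(8,j)·(8−j)!.
Computing: 40320 − 40320 + 20160 − 6720 + 1680 − 336 + 56 − 8 + 1 = 14833.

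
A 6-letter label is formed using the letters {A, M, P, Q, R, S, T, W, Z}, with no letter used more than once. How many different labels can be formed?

This is a permutation of 6 out of 9: P(9,6) = 9!/3!.
That product is 9 × 8 × 7 × 6 × 5 × 4 = 60480.

60480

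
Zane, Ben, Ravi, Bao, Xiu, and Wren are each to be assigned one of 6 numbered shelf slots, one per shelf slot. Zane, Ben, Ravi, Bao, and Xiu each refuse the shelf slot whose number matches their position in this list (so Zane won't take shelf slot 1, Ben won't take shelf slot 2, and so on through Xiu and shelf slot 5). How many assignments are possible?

309

Let Aᵢ (for 1 ≤ i ≤ 5) be the placements that put person i in their forbidden shelf slot. Any j of these fix j positions, leaving (6−j)! ways to fill the rest, and there are C(5,j) ways to pick which j.
By inclusion–exclusion, the number of valid placements is Σ_{j=0}^{5} (−1)^j C(5,j)·(6−j)!.
Computing: 720 − 600 + 240 − 60 + 10 − 1 = 309.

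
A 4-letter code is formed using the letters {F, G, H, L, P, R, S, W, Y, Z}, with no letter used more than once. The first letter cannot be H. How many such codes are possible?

4536

The first letter has 10−1 = 9 choices (anything except H).
The remaining 3 letters are filled from the other 9 symbols without repetition: 9 × 8 × 7 = 504.
Total: 9 × 504 = 4536.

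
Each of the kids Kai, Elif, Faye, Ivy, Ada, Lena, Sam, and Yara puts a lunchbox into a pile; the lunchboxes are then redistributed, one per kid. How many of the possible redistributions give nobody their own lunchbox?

Let Aᵢ be the assignments in which kid i gets their own lunchbox. We want the size of the complement of A₁∪…∪A_8.
By inclusion–exclusion this is Σ_{j=0}^{8} (−1)^j C(8,j)·(8−j)!.
Computing: 40320 − 40320 + 20160 − 6720 + 1680 − 336 + 56 − 8 + 1 = 14833.

14833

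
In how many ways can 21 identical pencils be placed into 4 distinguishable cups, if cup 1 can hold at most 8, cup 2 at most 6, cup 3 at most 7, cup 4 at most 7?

119

By stars and bars, unrestricted non-negative solutions to x_1+…+x_4 = 21 number C(21+3,3) = 2024.
Subtract solutions that violate a single cap (substitute x_i' = x_i − (cap_i+1)): x_1 ≥ 9 gives C(15,3) = 455; x_2 ≥ 7 gives C(17,3) = 680; x_3 ≥ 8 gives C(16,3) = 560; x_4 ≥ 8 gives C(16,3) = 560. Together 2255.
Add back pairs where two caps are both exceeded: 56 + 35 + 35 + 84 + 84 + 56 = 350.
By inclusion–exclusion the count is 2024 − 2255 + 350 = 119.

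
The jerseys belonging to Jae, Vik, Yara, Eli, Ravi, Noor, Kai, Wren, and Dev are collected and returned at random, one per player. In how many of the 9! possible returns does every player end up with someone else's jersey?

133496

Count assignments avoiding every fixed point. For any j of the 9 players fixed to their old jersey, the other 9−j can be arranged in (9−j)! ways.
By inclusion–exclusion this is Σ_{j=0}^{9} (−1)^j C(9,j)·(9−j)!.
Computing: 362880 − 362880 + 181440 − 60480 + 15120 − 3024 + 504 − 72 + 9 − 1 = 133496.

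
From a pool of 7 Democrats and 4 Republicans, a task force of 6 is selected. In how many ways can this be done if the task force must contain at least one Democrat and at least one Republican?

Total 6-person selections from all 11: C(11,6) = 462.
Selections missing a whole group: no Democrats → C(4,6) = 0; no Republicans → C(7,6) = 7.
Both groups omitted at once is impossible, so 462 − 7 = 455.

455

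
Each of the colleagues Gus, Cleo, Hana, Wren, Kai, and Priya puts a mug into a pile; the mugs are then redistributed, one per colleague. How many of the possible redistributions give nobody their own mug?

265

Count assignments avoiding every fixed point. For any j of the 6 colleagues fixed to their own mug, the other 6−j can be arranged in (6−j)! ways.
By inclusion–exclusion this is Σ_{j=0}^{6} (−1)^j C(6,j)·(6−j)!.
Computing: 720 − 720 + 360 − 120 + 30 − 6 + 1 = 265.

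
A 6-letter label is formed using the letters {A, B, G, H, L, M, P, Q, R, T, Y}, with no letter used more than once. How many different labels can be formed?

332640

With no repetition, fill the 6 letters in order: 11 choices, then 10, down to 6.
11 × 10 × 9 × 8 × 7 × 6 = 332640.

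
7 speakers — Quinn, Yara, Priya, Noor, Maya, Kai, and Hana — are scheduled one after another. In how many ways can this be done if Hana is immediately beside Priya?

Glue Hana and Priya into one block (2 internal orders), leaving 6 units to arrange in a row.
That gives 2 × 6! = 2 × 720 = 1440.

1440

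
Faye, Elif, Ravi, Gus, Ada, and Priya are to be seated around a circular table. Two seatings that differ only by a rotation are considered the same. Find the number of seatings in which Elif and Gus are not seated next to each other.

72

All circular seatings of 6 people number (5)! = 120.
Those with Elif next to Gus: fuse the pair into one unit and seat 5 units around a circle — 2·(4)! = 48.
Subtracting, 120 − 48 = 72.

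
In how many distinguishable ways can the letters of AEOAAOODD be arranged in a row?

Letter multiplicities in AEOAAOODD: A×3, D×2, E×1, O×3.
The number of distinct arrangements is 9!/(3!·3!·2!) = 362880/72 = 5040.

5040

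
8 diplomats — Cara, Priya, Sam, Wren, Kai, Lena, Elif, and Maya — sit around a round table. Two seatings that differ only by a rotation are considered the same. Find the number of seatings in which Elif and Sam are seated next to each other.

Treat {Elif, Sam} as one unit (2 internal orders) and seat the resulting 7 units around the table: (6)! circular arrangements.
So 2 × (6)! = 2 × 720 = 1440.

1440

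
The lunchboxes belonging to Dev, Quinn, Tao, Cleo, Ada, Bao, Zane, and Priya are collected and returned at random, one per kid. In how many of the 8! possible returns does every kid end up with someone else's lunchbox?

14833

Let Aᵢ be the assignments in which kid i gets their own lunchbox. We want the size of the complement of A₁∪…∪A_8.
By inclusion–exclusion this is Σ_{j=0}^{8} (−1)^j C(8,j)·(8−j)!.
Computing: 40320 − 40320 + 20160 − 6720 + 1680 − 336 + 56 − 8 + 1 = 14833.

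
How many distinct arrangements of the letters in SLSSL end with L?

4

Fix L in the last position and arrange the remaining 4 letters.
Those 4 letters have S appearing 3 times, giving (4)!/(3!) = 4.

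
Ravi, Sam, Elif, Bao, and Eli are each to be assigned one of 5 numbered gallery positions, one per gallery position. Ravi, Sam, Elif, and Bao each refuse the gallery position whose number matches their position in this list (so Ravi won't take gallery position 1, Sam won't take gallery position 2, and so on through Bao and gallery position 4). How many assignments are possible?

Let Aᵢ (for 1 ≤ i ≤ 4) be the placements that put person i in their forbidden gallery position. Any j of these fix j positions, leaving (5−j)! ways to fill the rest, and there are C(4,j) ways to pick which j.
By inclusion–exclusion, the number of valid placements is Σ_{j=0}^{4} (−1)^j C(4,j)·(5−j)!.
Computing: 120 − 96 + 36 − 8 + 1 = 53.

53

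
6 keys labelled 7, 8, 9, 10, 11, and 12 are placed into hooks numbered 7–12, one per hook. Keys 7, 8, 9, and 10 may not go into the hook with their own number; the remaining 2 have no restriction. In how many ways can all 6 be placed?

Let Aᵢ (for 7 ≤ i ≤ 10) be the placements that put key i in its forbidden hook. Any j of these fix j positions, leaving (6−j)! ways to fill the rest, and there are C(4,j) ways to pick which j.
By inclusion–exclusion, the number of valid placements is Σ_{j=0}^{4} (−1)^j C(4,j)·(6−j)!.
Computing: 720 − 480 + 144 − 24 + 2 = 362.

362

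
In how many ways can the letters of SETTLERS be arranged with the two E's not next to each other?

3780

There are 8!/(2!·2!·2!) = 5040 arrangements of SETTLERS in total.
If the two E's are adjacent, glue them into one block, leaving 7 items to arrange: (7)!/(2!·2!) = 1260 ways.
Hence 5040 − 1260 = 3780.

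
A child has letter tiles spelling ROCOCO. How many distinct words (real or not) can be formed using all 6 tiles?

60

Letter multiplicities in ROCOCO: C×2, O×3, R×1.
The number of distinct arrangements is 6!/(3!·2!) = 720/12 = 60.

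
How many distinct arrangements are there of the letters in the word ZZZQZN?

ZZZQZN has 6 letters with Z appearing 4 times.
Dividing 6! = 720 by 4! = 24 for the repeated letters gives 30.

30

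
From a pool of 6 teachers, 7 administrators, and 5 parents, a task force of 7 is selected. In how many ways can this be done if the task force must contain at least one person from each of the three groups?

28987

Total 7-person selections from all 18: C(18,7) = 31824.
Selections missing a whole group: no teachers → C(12,7) = 792; no administrators → C(11,7) = 330; no parents → C(13,7) = 1716.
Add back selections omitting two groups (i.e. drawn from a single group): C(6,7) + C(7,7) + C(5,7) = 1.
By inclusion–exclusion: 31824 − 2838 + 1 = 28987.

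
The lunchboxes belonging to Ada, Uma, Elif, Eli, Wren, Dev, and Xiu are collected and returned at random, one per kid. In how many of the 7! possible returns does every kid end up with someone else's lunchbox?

1854

This is the derangement count D_7: permutations of 7 items with no fixed point.
By inclusion–exclusion this is Σ_{j=0}^{7} (−1)^j C(7,j)·(7−j)!.
Computing: 5040 − 5040 + 2520 − 840 + 210 − 42 + 7 − 1 = 1854.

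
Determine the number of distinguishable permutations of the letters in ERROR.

ERROR has 5 letters with R appearing 3 times.
Dividing 5! = 120 by 3! = 6 for the repeated letters gives 20.

20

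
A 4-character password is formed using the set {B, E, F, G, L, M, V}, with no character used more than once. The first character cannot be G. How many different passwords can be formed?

720

The first character has 7−1 = 6 choices (anything except G).
The remaining 3 characters are filled from the other 6 symbols without repetition: 6 × 5 × 4 = 120.
Total: 6 × 120 = 720.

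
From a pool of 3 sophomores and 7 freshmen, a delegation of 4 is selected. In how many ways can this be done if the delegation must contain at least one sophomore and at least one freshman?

Unrestricted: C(10,4) = 210 ways to pick any 4 of the 10.
Selections missing a whole group: no sophomores → C(7,4) = 35; no freshmen → C(3,4) = 0.
Both groups omitted at once is impossible, so 210 − 35 = 175.

175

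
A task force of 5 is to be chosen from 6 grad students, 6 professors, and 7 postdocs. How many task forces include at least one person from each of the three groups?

8295

With no constraint there are C(19,5) = 11628 possible selections.
Selections missing a whole group: no grad students → C(13,5) = 1287; no professors → C(13,5) = 1287; no postdocs → C(12,5) = 792.
Add back selections omitting two groups (i.e. drawn from a single group): C(6,5) + C(6,5) + C(7,5) = 33.
By inclusion–exclusion: 11628 − 3366 + 33 = 8295.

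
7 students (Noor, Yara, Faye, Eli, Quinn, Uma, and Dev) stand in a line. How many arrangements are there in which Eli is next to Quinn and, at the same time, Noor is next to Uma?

480

Treat {Eli,Quinn} as one block (2 orders) and {Noor,Uma} as another (2 orders).
That leaves 5 units to arrange: 2 × 2 × 5! = 4 × 120 = 480.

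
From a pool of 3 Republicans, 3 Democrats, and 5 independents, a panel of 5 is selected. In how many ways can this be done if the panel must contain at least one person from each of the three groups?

With no constraint there are C(11,5) = 462 possible selections.
Subtract selections that omit an entire group: no Republicans → C(8,5) = 56; no Democrats → C(8,5) = 56; no independents → C(6,5) = 6.
Add back selections omitting two groups (i.e. drawn from a single group): C(3,5) + C(3,5) + C(5,5) = 1.
By inclusion–exclusion: 462 − 118 + 1 = 345.

345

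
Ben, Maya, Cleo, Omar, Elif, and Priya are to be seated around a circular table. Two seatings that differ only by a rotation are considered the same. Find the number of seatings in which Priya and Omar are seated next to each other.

Treat {Priya, Omar} as one unit (2 internal orders) and seat the resulting 5 units around the table: (4)! circular arrangements.
So 2 × (4)! = 2 × 24 = 48.

48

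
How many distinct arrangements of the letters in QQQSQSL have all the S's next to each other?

Treat the 2 copies of S as a single block. The multiset to arrange is then {SS, L, Q, Q, Q, Q}, 6 items in all.
That gives (6)!/(4!) = 30 arrangements.

30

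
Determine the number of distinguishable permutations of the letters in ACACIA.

60

ACACIA has 6 letters with A appearing 3 times and C appearing twice.
Dividing 6! = 720 by 3!·2! = 12 for the repeated letters gives 60.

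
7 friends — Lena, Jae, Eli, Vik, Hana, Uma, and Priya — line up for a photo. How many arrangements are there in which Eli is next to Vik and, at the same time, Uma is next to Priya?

Treat {Eli,Vik} as one block (2 orders) and {Uma,Priya} as another (2 orders).
That leaves 5 units to arrange: 2 × 2 × 5! = 4 × 120 = 480.

480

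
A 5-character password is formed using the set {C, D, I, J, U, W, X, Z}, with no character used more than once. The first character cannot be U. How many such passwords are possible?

The first character has 8−1 = 7 choices (anything except U).
The remaining 4 characters are filled from the other 7 symbols without repetition: 7 × 6 × 5 × 4 = 840.
Total: 7 × 840 = 5880.

5880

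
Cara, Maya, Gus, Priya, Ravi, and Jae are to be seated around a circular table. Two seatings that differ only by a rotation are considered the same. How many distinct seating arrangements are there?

120

Seat Cara anywhere (absorbing the rotational symmetry), then permute the other 5: (5)! = 120.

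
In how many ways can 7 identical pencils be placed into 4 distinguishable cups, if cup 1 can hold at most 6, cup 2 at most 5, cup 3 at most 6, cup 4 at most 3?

94

Without the upper bounds there are C(10,3) = 120 ways to split 7 among 4 cups.
Subtract solutions that violate a single cap (substitute x_i' = x_i − (cap_i+1)): x_1 ≥ 7 gives C(3,3) = 1; x_2 ≥ 6 gives C(4,3) = 4; x_3 ≥ 7 gives C(3,3) = 1; x_4 ≥ 4 gives C(6,3) = 20. Together 26.
No two caps can be exceeded simultaneously, so the pair terms are all 0.
By inclusion–exclusion the count is 120 − 26 + 0 = 94.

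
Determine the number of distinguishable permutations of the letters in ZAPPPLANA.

10080

The 9 letters of ZAPPPLANA have repeats: A appearing 3 times and P appearing 3 times.
So there are 9! / (3!·3!) = 10080 distinguishable arrangements.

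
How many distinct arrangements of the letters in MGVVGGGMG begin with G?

With the first slot taken by G, it remains to arrange the other 8 letters (MVVGGGMG).
Those 8 letters have G appearing 4 times, M appearing twice, and V appearing twice, giving (8)!/(4!·2!·2!) = 420.

420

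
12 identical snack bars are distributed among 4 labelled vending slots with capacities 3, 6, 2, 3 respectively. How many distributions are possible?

10

Ignoring the caps, the number of non-negative solutions to x_1+…+x_4 = 12 is C(15,3) = 455.
Subtract solutions that violate a single cap (substitute x_i' = x_i − (cap_i+1)): x_1 ≥ 4 gives C(11,3) = 165; x_2 ≥ 7 gives C(8,3) = 56; x_3 ≥ 3 gives C(12,3) = 220; x_4 ≥ 4 gives C(11,3) = 165. Together 606.
Add back pairs where two caps are both exceeded: 4 + 56 + 35 + 10 + 4 + 56 = 165.
Subtract triples: 0 + 0 + 4 + 0 = 4.
By inclusion–exclusion the count is 455 − 606 + 165 − 4 = 10.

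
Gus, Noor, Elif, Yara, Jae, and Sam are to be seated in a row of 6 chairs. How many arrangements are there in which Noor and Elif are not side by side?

480

There are 6! = 720 arrangements in all. If Noor and Elif are adjacent, merging them into one block gives 2·(5)! = 240 arrangements.
So 720 − 240 = 480 arrangements keep them apart.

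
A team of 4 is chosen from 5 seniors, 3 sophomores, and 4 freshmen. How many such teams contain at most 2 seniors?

Split by how many seniors are chosen (0 through 2).
Sum: C(5,0)·C(7,4) + C(5,1)·C(7,3) + C(5,2)·C(7,2) = 35 + 175 + 210 = 420.

420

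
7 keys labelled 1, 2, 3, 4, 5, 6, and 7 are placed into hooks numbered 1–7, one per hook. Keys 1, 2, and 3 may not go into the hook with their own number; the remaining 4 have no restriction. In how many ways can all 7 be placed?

3216

Let Aᵢ (for i ∈ {1, 2, 3}) be the placements that put key i in its forbidden hook. Any j of these fix j positions, leaving (7−j)! ways to fill the rest, and there are C(3,j) ways to pick which j.
By inclusion–exclusion, the number of valid placements is Σ_{j=0}^{3} (−1)^j C(3,j)·(7−j)!.
Computing: 5040 − 2160 + 360 − 24 = 3216.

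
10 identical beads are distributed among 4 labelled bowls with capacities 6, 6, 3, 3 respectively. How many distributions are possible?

Without the upper bounds there are C(13,3) = 286 ways to split 10 among 4 bowls.
Subtract solutions that violate a single cap (substitute x_i' = x_i − (cap_i+1)): x_1 ≥ 7 gives C(6,3) = 20; x_2 ≥ 7 gives C(6,3) = 20; x_3 ≥ 4 gives C(9,3) = 84; x_4 ≥ 4 gives C(9,3) = 84. Together 208.
Add back pairs where two caps are both exceeded: 0 + 0 + 0 + 0 + 0 + 10 = 10.
By inclusion–exclusion the count is 286 − 208 + 10 = 88.

88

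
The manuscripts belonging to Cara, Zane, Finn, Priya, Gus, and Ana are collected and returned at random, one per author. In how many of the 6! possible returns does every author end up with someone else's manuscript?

265

Let Aᵢ be the assignments in which author i gets their own manuscript. We want the size of the complement of A₁∪…∪A_6.
By inclusion–exclusion this is Σ_{j=0}^{6} (−1)^j C(6,j)·(6−j)!.
Computing: 720 − 720 + 360 − 120 + 30 − 6 + 1 = 265.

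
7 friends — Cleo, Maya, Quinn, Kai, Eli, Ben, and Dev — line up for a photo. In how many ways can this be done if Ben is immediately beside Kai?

Treat {Ben, Kai} as a single unit. There are 6 units to order, and the pair itself can be ordered 2 ways.
So the count is 2·(6)! = 1440.

1440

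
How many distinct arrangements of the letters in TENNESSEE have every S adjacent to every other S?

840

Treat the 2 copies of S as a single block. The multiset to arrange is then {SS, E, E, E, E, N, N, T}, 8 items in all.
That gives (8)!/(4!·2!) = 840 arrangements.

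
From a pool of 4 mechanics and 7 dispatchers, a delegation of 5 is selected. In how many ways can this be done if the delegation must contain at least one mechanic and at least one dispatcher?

441

With no constraint there are C(11,5) = 462 possible selections.
Subtract selections that omit an entire group: no mechanics → C(7,5) = 21; no dispatchers → C(4,5) = 0.
Both groups omitted at once is impossible, so 462 − 21 = 441.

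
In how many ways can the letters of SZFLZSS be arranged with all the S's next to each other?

60

Treat the 3 copies of S as a single block. The multiset to arrange is then {SSS, F, L, Z, Z}, 5 items in all.
That gives (5)!/(2!) = 60 arrangements.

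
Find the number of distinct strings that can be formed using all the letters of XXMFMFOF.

1680

Letter multiplicities in XXMFMFOF: F×3, M×2, O×1, X×2.
Dividing 8! = 40320 by 3!·2!·2! = 24 for the repeated letters gives 1680.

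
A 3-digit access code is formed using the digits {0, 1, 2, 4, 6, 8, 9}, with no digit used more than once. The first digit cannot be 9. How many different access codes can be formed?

180

The first digit has 7−1 = 6 choices (anything except 9).
The remaining 2 digits are filled from the other 6 symbols without repetition: 6 × 5 = 30.
Total: 6 × 30 = 180.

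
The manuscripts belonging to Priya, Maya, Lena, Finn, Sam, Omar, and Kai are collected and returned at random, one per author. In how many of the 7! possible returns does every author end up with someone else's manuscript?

Let Aᵢ be the assignments in which author i gets their own manuscript. We want the size of the complement of A₁∪…∪A_7.
By inclusion–exclusion this is Σ_{j=0}^{7} (−1)^j C(7,j)·(7−j)!.
Computing: 5040 − 5040 + 2520 − 840 + 210 − 42 + 7 − 1 = 1854.

1854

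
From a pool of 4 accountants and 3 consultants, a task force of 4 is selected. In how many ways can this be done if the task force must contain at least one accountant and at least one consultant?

With no constraint there are C(7,4) = 35 possible selections.
Subtract selections that omit an entire group: no accountants → C(3,4) = 0; no consultants → C(4,4) = 1.
Both groups omitted at once is impossible, so 35 − 1 = 34.

34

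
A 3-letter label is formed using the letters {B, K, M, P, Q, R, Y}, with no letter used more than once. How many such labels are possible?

With no repetition, fill the 3 letters in order: 7 choices, then 6, down to 5.
7 × 6 × 5 = 210.

210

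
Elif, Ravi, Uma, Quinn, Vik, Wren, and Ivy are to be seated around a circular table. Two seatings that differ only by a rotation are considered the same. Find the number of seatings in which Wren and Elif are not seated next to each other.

All circular seatings of 7 people number (6)! = 720.
Those with Wren next to Elif: fuse the pair into one unit and seat 6 units around a circle — 2·(5)! = 240.
Subtracting, 720 − 240 = 480.

480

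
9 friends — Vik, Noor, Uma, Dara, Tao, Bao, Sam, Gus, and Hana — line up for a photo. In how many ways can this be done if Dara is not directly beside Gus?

There are 9! = 362880 arrangements in all. If Dara and Gus are adjacent, merging them into one block gives 2·(8)! = 80640 arrangements.
So 362880 − 80640 = 282240 arrangements keep them apart.

282240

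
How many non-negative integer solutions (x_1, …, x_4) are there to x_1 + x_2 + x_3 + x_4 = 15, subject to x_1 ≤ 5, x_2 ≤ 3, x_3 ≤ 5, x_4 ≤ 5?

20

By stars and bars, unrestricted non-negative solutions to x_1+…+x_4 = 15 number C(15+3,3) = 816.
Subtract solutions that violate a single cap (substitute x_i' = x_i − (cap_i+1)): x_1 ≥ 6 gives C(12,3) = 220; x_2 ≥ 4 gives C(14,3) = 364; x_3 ≥ 6 gives C(12,3) = 220; x_4 ≥ 6 gives C(12,3) = 220. Together 1024.
Add back pairs where two caps are both exceeded: 56 + 20 + 20 + 56 + 56 + 20 = 228.
By inclusion–exclusion the count is 816 − 1024 + 228 = 20.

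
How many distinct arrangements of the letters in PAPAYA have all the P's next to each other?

Treat the 2 copies of P as a single block. The multiset to arrange is then {PP, A, A, A, Y}, 5 items in all.
That gives (5)!/(3!) = 20 arrangements.

20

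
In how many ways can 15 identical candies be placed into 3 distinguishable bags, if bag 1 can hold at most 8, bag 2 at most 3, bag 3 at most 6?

6

Ignoring the caps, the number of non-negative solutions to x_1+…+x_3 = 15 is C(17,2) = 136.
Subtract solutions that violate a single cap (substitute x_i' = x_i − (cap_i+1)): x_1 ≥ 9 gives C(8,2) = 28; x_2 ≥ 4 gives C(13,2) = 78; x_3 ≥ 7 gives C(10,2) = 45. Together 151.
Add back pairs where two caps are both exceeded: 6 + 0 + 15 = 21.
By inclusion–exclusion the count is 136 − 151 + 21 = 6.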